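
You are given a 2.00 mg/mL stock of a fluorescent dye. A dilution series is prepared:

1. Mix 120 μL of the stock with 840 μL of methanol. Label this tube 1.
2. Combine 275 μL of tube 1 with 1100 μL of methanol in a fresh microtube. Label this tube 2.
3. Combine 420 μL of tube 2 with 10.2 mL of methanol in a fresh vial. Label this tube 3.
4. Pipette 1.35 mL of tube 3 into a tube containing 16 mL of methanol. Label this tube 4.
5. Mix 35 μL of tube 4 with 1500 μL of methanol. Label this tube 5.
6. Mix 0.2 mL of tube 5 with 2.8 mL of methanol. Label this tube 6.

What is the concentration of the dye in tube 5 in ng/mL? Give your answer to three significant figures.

Step 1: 120 μL + 840 μL = 960 μL total → factor 960/120 = 8
Step 2: 275 μL + 1100 μL = 1375 μL total → factor 1375/275 = 5
Step 3: 420 μL + 10.2 mL = 10620 μL total → factor 10620/420 = 25.286
Step 4: 1.35 mL + 16 mL = 17.35 mL total → factor 17.35/1.35 = 12.852
Step 5: 35 μL + 1500 μL = 1535 μL total → factor 1535/35 = 43.857
Dilution factor through tube 5 = 8 × 5 × 25.286 × 12.852 × 43.857 = 5.7009 × 10^5
[tube 5] = 2.00 mg/mL / 5.7009 × 10^5 = 3.508 × 10^-6 mg/mL = 3.51 ng/mL

3.51 ng/mL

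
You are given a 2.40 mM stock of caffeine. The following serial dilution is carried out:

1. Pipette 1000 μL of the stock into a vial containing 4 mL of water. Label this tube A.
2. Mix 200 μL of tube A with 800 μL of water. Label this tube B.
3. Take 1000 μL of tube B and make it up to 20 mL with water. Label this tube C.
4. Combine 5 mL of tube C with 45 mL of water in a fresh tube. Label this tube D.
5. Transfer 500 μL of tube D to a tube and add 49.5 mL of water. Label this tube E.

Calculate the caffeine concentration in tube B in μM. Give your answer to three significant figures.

Step 1: 1000 μL + 4 mL = 5000 μL total → factor 5000/1000 = 5
Step 2: 200 μL + 800 μL = 1000 μL total → factor 1000/200 = 5
Dilution factor through tube B = 5 × 5 = 25
[tube B] = 2.40 mM / 25 = 0.09600 mM = 96.0 μM

96.0 μM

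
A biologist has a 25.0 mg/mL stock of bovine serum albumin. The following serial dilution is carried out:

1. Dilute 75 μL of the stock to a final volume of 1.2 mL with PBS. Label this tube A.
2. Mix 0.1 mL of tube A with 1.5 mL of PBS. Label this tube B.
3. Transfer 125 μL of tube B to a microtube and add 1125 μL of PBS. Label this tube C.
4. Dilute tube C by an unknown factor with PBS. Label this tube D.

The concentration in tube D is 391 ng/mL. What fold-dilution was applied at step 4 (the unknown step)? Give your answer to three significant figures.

Step 1: 75 μL brought to 1.2 mL → factor 1200/75 = 16
Step 2: 0.1 mL + 1.5 mL = 1.6 mL total → factor 1.6/0.1 = 16
Step 3: 125 μL + 1125 μL = 1250 μL total → factor 1250/125 = 10
Step 4: unknown factor x
Product of known-step factors = 2560
Overall factor = 25.0 mg/mL / (391 ng/mL) = 63939
x = 63939 / 2560 = 25.0

25.0-fold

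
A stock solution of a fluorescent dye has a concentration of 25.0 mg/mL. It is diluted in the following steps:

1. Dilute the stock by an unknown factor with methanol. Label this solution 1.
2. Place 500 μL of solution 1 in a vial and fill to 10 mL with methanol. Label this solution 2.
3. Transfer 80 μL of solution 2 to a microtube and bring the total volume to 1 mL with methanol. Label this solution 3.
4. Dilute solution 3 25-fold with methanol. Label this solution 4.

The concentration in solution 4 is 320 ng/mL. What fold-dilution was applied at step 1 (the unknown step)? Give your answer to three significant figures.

Step 1: unknown factor x
Step 2: 500 μL brought to 10 mL → factor 10000/500 = 20
Step 3: 80 μL brought to 1 mL → factor 1000/80 = 12.5
Step 4: 25-fold → factor 25
Product of known-step factors = 6250
Overall factor = 25.0 mg/mL / (320 ng/mL) = 78125
x = 78125 / 6250 = 12.5

12.5-fold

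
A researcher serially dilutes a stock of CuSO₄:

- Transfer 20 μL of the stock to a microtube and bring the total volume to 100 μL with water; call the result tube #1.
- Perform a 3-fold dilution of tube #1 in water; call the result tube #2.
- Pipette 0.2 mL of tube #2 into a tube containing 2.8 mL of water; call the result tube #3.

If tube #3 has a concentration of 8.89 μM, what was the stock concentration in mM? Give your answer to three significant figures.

2.00 mM

Step 1: 20 μL brought to 100 μL → factor 100/20 = 5
Step 2: 3-fold → factor 3
Step 3: 0.2 mL + 2.8 mL = 3 mL total → factor 3/0.2 = 15
Overall dilution factor = 5 × 3 × 15 = 225
Stock = 8.89 μM × 225 = 2000 μM = 2.00 mM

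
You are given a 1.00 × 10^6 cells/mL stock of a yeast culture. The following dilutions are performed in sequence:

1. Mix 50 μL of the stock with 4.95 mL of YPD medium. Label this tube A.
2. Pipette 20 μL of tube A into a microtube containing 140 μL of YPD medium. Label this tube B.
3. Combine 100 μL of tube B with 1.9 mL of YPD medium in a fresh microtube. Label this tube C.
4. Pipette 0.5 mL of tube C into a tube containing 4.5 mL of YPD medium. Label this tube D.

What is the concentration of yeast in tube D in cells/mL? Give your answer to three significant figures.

Step 1: 50 μL + 4.95 mL = 5000 μL total → factor 5000/50 = 100
Step 2: 20 μL + 140 μL = 160 μL total → factor 160/20 = 8
Step 3: 100 μL + 1.9 mL = 2000 μL total → factor 2000/100 = 20
Step 4: 0.5 mL + 4.5 mL = 5 mL total → factor 5/0.5 = 10
Overall dilution factor = 100 × 8 × 20 × 10 = 1.6 × 10^5
Final = 1.00 × 10^6 cells/mL / 1.6 × 10^5 = 6.25 cells/mL

6.25 cells/mL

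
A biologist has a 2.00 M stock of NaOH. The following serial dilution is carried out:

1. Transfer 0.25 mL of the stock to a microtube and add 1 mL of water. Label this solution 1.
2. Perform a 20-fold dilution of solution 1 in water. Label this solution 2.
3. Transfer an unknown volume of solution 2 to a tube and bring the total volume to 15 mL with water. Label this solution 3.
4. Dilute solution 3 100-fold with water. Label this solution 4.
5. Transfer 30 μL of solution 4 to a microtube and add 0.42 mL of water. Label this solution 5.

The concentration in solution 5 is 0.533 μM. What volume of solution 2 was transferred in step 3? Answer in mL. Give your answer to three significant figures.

0.600 mL

Step 1: 0.25 mL + 1 mL = 1.25 mL total → factor 1.25/0.25 = 5
Step 2: 20-fold → factor 20
Step 3: v brought to 15 mL → factor = 15 mL/v
Step 4: 100-fold → factor 100
Step 5: 30 μL + 0.42 mL = 450 μL total → factor 450/30 = 15
Product of known-step factors = 1.5 × 10^5
Overall factor = 2.00 M / (0.533 μM) = 3.7523 × 10^6
Step-3 factor = 3.7523 × 10^6 / 1.5 × 10^5 = 25.016
v = 15 mL / 25.016 = 0.600 mL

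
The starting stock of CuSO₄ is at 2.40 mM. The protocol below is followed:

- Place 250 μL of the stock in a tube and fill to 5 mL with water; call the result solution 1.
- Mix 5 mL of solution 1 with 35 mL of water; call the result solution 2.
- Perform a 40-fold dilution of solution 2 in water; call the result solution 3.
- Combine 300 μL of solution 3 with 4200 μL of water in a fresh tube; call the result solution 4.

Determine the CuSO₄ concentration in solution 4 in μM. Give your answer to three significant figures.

0.0250 μM

Step 1: 250 μL brought to 5 mL → factor 5000/250 = 20
Step 2: 5 mL + 35 mL = 40 mL total → factor 40/5 = 8
Step 3: 40-fold → factor 40
Step 4: 300 μL + 4200 μL = 4500 μL total → factor 4500/300 = 15
Overall dilution factor = 20 × 8 × 40 × 15 = 96000
Final = 2.40 mM / 96000 = 2.500 × 10^-5 mM = 0.0250 μM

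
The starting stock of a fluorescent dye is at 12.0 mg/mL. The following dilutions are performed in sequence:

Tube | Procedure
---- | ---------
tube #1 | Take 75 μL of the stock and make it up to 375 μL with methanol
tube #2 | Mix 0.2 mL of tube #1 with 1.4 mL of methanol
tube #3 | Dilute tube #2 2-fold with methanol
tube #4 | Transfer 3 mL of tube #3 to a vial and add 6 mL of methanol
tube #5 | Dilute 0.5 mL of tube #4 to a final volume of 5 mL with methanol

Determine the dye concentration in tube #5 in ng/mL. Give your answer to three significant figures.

Step 1: 75 μL brought to 375 μL → factor 375/75 = 5
Step 2: 0.2 mL + 1.4 mL = 1.6 mL total → factor 1.6/0.2 = 8
Step 3: 2-fold → factor 2
Step 4: 3 mL + 6 mL = 9 mL total → factor 9/3 = 3
Step 5: 0.5 mL brought to 5 mL → factor 5/0.5 = 10
Overall dilution factor = 5 × 8 × 2 × 3 × 10 = 2400
Final = 12.0 mg/mL / 2400 = 0.005000 mg/mL = 5.00 × 10^3 ng/mL

5.00 × 10^3 ng/mL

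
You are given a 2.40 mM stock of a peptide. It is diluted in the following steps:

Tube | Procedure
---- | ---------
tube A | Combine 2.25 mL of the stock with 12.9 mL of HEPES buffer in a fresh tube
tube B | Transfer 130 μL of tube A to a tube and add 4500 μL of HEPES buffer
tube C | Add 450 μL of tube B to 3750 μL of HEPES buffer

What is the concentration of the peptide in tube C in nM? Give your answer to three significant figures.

Step 1: 2.25 mL + 12.9 mL = 15.15 mL total → factor 15.15/2.25 = 6.7333
Step 2: 130 μL + 4500 μL = 4630 μL total → factor 4630/130 = 35.615
Step 3: 450 μL + 3750 μL = 4200 μL total → factor 4200/450 = 9.3333
Overall dilution factor = 6.7333 × 35.615 × 9.3333 = 2238.2
Final = 2.40 mM / 2238.2 = 0.001072 mM = 1.07 × 10^3 nM

1.07 × 10^3 nM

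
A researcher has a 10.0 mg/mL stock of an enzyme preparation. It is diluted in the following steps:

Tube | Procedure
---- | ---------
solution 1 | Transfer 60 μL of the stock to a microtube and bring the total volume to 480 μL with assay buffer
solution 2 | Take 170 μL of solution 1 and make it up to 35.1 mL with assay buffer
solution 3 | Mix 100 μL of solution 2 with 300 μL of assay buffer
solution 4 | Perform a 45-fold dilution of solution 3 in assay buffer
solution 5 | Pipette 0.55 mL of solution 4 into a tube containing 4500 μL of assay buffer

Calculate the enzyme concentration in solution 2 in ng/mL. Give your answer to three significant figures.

6.05 × 10^3 ng/mL

Step 1: 60 μL brought to 480 μL → factor 480/60 = 8
Step 2: 170 μL brought to 35.1 mL → factor 35100/170 = 206.47
Dilution factor through solution 2 = 8 × 206.47 = 1651.8
[solution 2] = 10.0 mg/mL / 1651.8 = 0.006054 mg/mL = 6.05 × 10^3 ng/mL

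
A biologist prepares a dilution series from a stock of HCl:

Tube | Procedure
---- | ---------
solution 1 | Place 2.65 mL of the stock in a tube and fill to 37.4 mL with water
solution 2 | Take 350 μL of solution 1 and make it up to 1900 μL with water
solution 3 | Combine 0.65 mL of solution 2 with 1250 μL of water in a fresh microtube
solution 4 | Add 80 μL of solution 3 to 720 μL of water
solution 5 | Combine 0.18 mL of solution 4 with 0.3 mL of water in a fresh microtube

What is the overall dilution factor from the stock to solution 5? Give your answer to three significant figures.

5.97 × 10^3

Step 1: 2.65 mL brought to 37.4 mL → factor 37.4/2.65 = 14.113
Step 2: 350 μL brought to 1900 μL → factor 1900/350 = 5.4286
Step 3: 0.65 mL + 1250 μL = 1.9 mL total → factor 1.9/0.65 = 2.9231
Step 4: 80 μL + 720 μL = 800 μL total → factor 800/80 = 10
Step 5: 0.18 mL + 0.3 mL = 0.48 mL total → factor 0.48/0.18 = 2.6667
Overall dilution factor = 14.113 × 5.4286 × 2.9231 × 10 × 2.6667 = 5972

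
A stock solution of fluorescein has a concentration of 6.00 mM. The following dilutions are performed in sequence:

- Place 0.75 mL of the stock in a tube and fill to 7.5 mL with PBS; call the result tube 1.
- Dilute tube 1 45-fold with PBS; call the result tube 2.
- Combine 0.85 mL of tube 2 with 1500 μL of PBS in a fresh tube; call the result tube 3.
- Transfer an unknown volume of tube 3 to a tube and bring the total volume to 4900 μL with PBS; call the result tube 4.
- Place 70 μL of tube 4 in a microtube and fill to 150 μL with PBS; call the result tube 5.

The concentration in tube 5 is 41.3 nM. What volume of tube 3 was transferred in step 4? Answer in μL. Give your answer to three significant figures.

89.9 μL

Step 1: 0.75 mL brought to 7.5 mL → factor 7.5/0.75 = 10
Step 2: 45-fold → factor 45
Step 3: 0.85 mL + 1500 μL = 2.35 mL total → factor 2.35/0.85 = 2.7647
Step 4: v brought to 4900 μL → factor = 4900 μL/v
Step 5: 70 μL brought to 150 μL → factor 150/70 = 2.1429
Product of known-step factors = 2666
Overall factor = 6.00 mM / (41.3 nM) = 1.4528 × 10^5
Step-4 factor = 1.4528 × 10^5 / 2666 = 54.494
v = 4900 μL / 54.494 = 89.9 μL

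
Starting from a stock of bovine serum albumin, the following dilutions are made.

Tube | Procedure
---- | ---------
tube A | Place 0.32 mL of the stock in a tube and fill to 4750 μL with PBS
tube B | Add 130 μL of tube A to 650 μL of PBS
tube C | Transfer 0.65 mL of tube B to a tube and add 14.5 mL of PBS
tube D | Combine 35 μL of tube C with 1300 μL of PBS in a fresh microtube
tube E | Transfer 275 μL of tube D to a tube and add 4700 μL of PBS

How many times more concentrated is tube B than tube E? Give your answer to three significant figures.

1.61 × 10^4

Step 1: 0.32 mL brought to 4750 μL → factor 4.75/0.32 = 14.844
Step 2: 130 μL + 650 μL = 780 μL total → factor 780/130 = 6
Step 3: 0.65 mL + 14.5 mL = 15.15 mL total → factor 15.15/0.65 = 23.308
Step 4: 35 μL + 1300 μL = 1335 μL total → factor 1335/35 = 38.143
Step 5: 275 μL + 4700 μL = 4975 μL total → factor 4975/275 = 18.091
Dilution factor to tube B = 89.062; to tube E = 1.4324 × 10^6
[tube B]/[tube E] = (factor to tube E)/(factor to tube B) = 1.4324 × 10^6/89.062 = 1.61 × 10^4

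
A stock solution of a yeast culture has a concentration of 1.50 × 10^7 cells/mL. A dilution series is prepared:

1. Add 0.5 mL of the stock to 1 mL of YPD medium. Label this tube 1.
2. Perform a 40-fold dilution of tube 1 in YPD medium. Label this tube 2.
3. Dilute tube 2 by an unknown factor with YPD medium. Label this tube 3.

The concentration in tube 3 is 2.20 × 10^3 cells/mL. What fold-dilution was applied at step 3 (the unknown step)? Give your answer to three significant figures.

Step 1: 0.5 mL + 1 mL = 1.5 mL total → factor 1.5/0.5 = 3
Step 2: 40-fold → factor 40
Step 3: unknown factor x
Product of known-step factors = 120
Overall factor = 1.50 × 10^7 cells/mL / (2.20 × 10^3 cells/mL) = 6818.2
x = 6818.2 / 120 = 56.8

56.8-fold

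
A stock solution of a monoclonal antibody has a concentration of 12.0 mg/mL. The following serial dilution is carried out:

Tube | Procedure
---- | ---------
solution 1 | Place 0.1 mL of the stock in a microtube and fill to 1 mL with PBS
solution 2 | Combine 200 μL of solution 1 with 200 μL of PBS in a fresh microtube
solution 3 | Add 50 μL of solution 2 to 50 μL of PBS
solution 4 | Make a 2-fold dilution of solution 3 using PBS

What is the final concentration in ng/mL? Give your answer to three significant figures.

Step 1: 0.1 mL brought to 1 mL → factor 1/0.1 = 10
Step 2: 200 μL + 200 μL = 400 μL total → factor 400/200 = 2
Step 3: 50 μL + 50 μL = 100 μL total → factor 100/50 = 2
Step 4: 2-fold → factor 2
Overall dilution factor = 10 × 2 × 2 × 2 = 80
Final = 12.0 mg/mL / 80 = 0.1500 mg/mL = 1.50 × 10^5 ng/mL

1.50 × 10^5 ng/mL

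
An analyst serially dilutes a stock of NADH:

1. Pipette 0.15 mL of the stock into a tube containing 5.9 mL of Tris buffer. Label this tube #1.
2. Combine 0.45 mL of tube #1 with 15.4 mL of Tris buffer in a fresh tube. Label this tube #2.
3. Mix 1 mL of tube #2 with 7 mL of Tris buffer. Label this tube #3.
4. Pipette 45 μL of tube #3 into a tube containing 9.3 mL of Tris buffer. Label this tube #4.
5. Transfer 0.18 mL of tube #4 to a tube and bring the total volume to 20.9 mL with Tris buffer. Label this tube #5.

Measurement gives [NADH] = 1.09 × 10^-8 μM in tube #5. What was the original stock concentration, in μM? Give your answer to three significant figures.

2.99 μM

Step 1: 0.15 mL + 5.9 mL = 6.05 mL total → factor 6.05/0.15 = 40.333
Step 2: 0.45 mL + 15.4 mL = 15.85 mL total → factor 15.85/0.45 = 35.222
Step 3: 1 mL + 7 mL = 8 mL total → factor 8/1 = 8
Step 4: 45 μL + 9.3 mL = 9345 μL total → factor 9345/45 = 207.67
Step 5: 0.18 mL brought to 20.9 mL → factor 20.9/0.18 = 116.11
Overall dilution factor = 40.333 × 35.222 × 8 × 207.67 × 116.11 = 2.7404 × 10^8
Stock = 1.09 × 10^-8 μM × 2.7404 × 10^8 = 2.99 μM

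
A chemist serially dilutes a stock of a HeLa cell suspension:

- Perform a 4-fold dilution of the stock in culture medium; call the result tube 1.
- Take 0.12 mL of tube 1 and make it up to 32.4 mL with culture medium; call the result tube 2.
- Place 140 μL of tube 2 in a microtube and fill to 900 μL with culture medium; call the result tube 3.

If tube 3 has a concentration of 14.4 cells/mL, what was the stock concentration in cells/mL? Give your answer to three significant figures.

1.00 × 10^5 cells/mL

Step 1: 4-fold → factor 4
Step 2: 0.12 mL brought to 32.4 mL → factor 32.4/0.12 = 270
Step 3: 140 μL brought to 900 μL → factor 900/140 = 6.4286
Overall dilution factor = 4 × 270 × 6.4286 = 6942.9
Stock = 14.4 cells/mL × 6942.9 = 1.00 × 10^5 cells/mL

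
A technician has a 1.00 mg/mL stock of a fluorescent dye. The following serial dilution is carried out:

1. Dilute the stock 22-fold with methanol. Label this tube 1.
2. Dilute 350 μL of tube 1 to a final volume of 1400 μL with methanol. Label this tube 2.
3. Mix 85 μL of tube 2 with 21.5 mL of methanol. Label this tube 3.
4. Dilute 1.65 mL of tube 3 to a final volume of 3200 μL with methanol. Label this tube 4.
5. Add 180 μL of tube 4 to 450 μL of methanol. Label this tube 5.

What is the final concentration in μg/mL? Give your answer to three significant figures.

Step 1: 22-fold → factor 22
Step 2: 350 μL brought to 1400 μL → factor 1400/350 = 4
Step 3: 85 μL + 21.5 mL = 21585 μL total → factor 21585/85 = 253.94
Step 4: 1.65 mL brought to 3200 μL → factor 3.2/1.65 = 1.9394
Step 5: 180 μL + 450 μL = 630 μL total → factor 630/180 = 3.5
Overall dilution factor = 22 × 4 × 253.94 × 1.9394 × 3.5 = 1.5169 × 10^5
Final = 1.00 mg/mL / 1.5169 × 10^5 = 6.592 × 10^-6 mg/mL = 0.00659 μg/mL

0.00659 μg/mL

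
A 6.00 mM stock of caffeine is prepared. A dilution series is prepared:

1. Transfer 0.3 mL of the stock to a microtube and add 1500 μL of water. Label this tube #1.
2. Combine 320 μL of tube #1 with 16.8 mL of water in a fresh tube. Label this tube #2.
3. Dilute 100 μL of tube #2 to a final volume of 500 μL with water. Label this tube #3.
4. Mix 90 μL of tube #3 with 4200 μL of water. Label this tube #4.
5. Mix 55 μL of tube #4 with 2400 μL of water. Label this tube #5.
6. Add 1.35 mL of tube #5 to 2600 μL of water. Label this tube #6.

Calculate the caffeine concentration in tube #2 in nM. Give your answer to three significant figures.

Step 1: 0.3 mL + 1500 μL = 1.8 mL total → factor 1.8/0.3 = 6
Step 2: 320 μL + 16.8 mL = 17120 μL total → factor 17120/320 = 53.5
Dilution factor through tube #2 = 6 × 53.5 = 321
[tube #2] = 6.00 mM / 321 = 0.01869 mM = 1.87 × 10^4 nM

1.87 × 10^4 nM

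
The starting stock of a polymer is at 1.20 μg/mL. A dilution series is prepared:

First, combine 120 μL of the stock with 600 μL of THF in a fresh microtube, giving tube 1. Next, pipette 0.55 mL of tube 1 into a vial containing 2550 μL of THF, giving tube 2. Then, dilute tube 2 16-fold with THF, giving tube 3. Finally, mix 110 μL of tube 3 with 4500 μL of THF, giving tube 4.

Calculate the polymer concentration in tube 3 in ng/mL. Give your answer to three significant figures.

Step 1: 120 μL + 600 μL = 720 μL total → factor 720/120 = 6
Step 2: 0.55 mL + 2550 μL = 3.1 mL total → factor 3.1/0.55 = 5.6364
Step 3: 16-fold → factor 16
Dilution factor through tube 3 = 6 × 5.6364 × 16 = 541.09
[tube 3] = 1.20 μg/mL / 541.09 = 0.002218 μg/mL = 2.22 ng/mL

2.22 ng/mL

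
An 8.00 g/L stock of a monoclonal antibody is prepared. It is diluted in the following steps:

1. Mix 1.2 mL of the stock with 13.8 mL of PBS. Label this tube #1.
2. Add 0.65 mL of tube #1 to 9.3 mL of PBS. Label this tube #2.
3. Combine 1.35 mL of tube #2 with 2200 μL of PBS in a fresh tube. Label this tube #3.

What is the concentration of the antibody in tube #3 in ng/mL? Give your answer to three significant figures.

1.59 × 10^4 ng/mL

Step 1: 1.2 mL + 13.8 mL = 15 mL total → factor 15/1.2 = 12.5
Step 2: 0.65 mL + 9.3 mL = 9.95 mL total → factor 9.95/0.65 = 15.308
Step 3: 1.35 mL + 2200 μL = 3.55 mL total → factor 3.55/1.35 = 2.6296
Overall dilution factor = 12.5 × 15.308 × 2.6296 = 503.17
Final = 8.00 g/L / 503.17 = 0.01590 g/L = 1.59 × 10^4 ng/mL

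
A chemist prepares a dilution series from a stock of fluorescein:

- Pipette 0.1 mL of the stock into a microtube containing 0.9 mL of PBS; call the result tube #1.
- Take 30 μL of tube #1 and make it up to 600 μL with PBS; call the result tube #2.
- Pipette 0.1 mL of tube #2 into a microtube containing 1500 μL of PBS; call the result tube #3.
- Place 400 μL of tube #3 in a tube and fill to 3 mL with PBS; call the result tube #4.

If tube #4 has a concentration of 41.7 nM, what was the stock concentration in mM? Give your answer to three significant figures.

Step 1: 0.1 mL + 0.9 mL = 1 mL total → factor 1/0.1 = 10
Step 2: 30 μL brought to 600 μL → factor 600/30 = 20
Step 3: 0.1 mL + 1500 μL = 1.6 mL total → factor 1.6/0.1 = 16
Step 4: 400 μL brought to 3 mL → factor 3000/400 = 7.5
Overall dilution factor = 10 × 20 × 16 × 7.5 = 24000
Stock = 41.7 nM × 24000 = 1.001 × 10^6 nM = 1.00 mM

1.00 mM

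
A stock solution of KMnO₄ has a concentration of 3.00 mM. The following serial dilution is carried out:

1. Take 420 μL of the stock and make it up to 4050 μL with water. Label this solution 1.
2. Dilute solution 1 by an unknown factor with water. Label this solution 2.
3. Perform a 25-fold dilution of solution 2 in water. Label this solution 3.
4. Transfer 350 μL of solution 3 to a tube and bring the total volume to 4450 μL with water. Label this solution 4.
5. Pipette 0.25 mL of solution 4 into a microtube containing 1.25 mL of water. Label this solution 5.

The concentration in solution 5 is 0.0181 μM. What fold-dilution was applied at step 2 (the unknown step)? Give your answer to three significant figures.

9.01-fold

Step 1: 420 μL brought to 4050 μL → factor 4050/420 = 9.6429
Step 2: unknown factor x
Step 3: 25-fold → factor 25
Step 4: 350 μL brought to 4450 μL → factor 4450/350 = 12.714
Step 5: 0.25 mL + 1.25 mL = 1.5 mL total → factor 1.5/0.25 = 6
Product of known-step factors = 18390
Overall factor = 3.00 mM / (0.0181 μM) = 1.6575 × 10^5
x = 1.6575 × 10^5 / 18390 = 9.01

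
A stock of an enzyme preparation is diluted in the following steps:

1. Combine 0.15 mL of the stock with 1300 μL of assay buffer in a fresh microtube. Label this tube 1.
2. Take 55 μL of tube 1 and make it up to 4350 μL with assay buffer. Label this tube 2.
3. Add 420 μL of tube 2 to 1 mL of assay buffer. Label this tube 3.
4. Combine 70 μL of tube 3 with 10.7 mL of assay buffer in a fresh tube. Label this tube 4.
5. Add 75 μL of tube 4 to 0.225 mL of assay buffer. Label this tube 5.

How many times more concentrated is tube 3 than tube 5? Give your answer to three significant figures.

615

Step 1: 0.15 mL + 1300 μL = 1.45 mL total → factor 1.45/0.15 = 9.6667
Step 2: 55 μL brought to 4350 μL → factor 4350/55 = 79.091
Step 3: 420 μL + 1 mL = 1420 μL total → factor 1420/420 = 3.381
Step 4: 70 μL + 10.7 mL = 10770 μL total → factor 10770/70 = 153.86
Step 5: 75 μL + 0.225 mL = 300 μL total → factor 300/75 = 4
Dilution factor to tube 3 = 2584.9; to tube 5 = 1.5908 × 10^6
[tube 3]/[tube 5] = (factor to tube 5)/(factor to tube 3) = 1.5908 × 10^6/2584.9 = 615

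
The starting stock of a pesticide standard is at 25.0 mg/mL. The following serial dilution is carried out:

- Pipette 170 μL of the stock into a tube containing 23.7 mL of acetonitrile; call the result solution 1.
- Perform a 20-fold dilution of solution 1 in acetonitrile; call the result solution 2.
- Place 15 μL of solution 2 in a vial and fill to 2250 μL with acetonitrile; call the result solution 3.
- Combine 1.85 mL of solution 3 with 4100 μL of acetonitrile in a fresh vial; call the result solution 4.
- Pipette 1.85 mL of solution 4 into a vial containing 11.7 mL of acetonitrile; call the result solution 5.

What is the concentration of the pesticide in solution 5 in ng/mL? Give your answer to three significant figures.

Step 1: 170 μL + 23.7 mL = 23870 μL total → factor 23870/170 = 140.41
Step 2: 20-fold → factor 20
Step 3: 15 μL brought to 2250 μL → factor 2250/15 = 150
Step 4: 1.85 mL + 4100 μL = 5.95 mL total → factor 5.95/1.85 = 3.2162
Step 5: 1.85 mL + 11.7 mL = 13.55 mL total → factor 13.55/1.85 = 7.3243
Overall dilution factor = 140.41 × 20 × 150 × 3.2162 × 7.3243 = 9.9229 × 10^6
Final = 25.0 mg/mL / 9.9229 × 10^6 = 2.519 × 10^-6 mg/mL = 2.52 ng/mL

2.52 ng/mL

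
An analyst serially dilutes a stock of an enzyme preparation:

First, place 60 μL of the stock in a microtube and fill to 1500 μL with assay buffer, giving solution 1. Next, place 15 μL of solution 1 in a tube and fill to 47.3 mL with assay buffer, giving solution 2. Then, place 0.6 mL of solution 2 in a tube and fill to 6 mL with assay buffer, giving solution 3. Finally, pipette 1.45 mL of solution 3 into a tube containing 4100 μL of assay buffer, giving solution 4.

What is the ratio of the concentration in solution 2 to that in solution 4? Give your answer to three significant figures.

38.3

Step 1: 60 μL brought to 1500 μL → factor 1500/60 = 25
Step 2: 15 μL brought to 47.3 mL → factor 47300/15 = 3153.3
Step 3: 0.6 mL brought to 6 mL → factor 6/0.6 = 10
Step 4: 1.45 mL + 4100 μL = 5.55 mL total → factor 5.55/1.45 = 3.8276
Dilution factor to solution 2 = 78833; to solution 4 = 3.0174 × 10^6
[solution 2]/[solution 4] = (factor to solution 4)/(factor to solution 2) = 3.0174 × 10^6/78833 = 38.3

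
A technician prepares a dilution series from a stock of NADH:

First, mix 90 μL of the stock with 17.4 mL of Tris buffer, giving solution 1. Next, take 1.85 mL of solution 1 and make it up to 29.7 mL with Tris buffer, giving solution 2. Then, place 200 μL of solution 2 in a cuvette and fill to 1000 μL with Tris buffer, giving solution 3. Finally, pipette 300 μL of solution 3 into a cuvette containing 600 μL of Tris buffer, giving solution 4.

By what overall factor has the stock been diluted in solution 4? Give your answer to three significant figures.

4.68 × 10^4

Step 1: 90 μL + 17.4 mL = 17490 μL total → factor 17490/90 = 194.33
Step 2: 1.85 mL brought to 29.7 mL → factor 29.7/1.85 = 16.054
Step 3: 200 μL brought to 1000 μL → factor 1000/200 = 5
Step 4: 300 μL + 600 μL = 900 μL total → factor 900/300 = 3
Overall dilution factor = 194.33 × 16.054 × 5 × 3 = 46798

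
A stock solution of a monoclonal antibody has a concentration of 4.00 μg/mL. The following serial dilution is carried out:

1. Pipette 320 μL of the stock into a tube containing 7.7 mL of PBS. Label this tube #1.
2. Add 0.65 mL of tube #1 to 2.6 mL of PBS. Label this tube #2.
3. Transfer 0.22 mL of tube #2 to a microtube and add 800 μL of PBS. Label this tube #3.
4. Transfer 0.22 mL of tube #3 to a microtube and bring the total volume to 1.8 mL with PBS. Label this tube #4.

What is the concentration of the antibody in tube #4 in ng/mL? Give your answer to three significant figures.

Step 1: 320 μL + 7.7 mL = 8020 μL total → factor 8020/320 = 25.062
Step 2: 0.65 mL + 2.6 mL = 3.25 mL total → factor 3.25/0.65 = 5
Step 3: 0.22 mL + 800 μL = 1.02 mL total → factor 1.02/0.22 = 4.6364
Step 4: 0.22 mL brought to 1.8 mL → factor 1.8/0.22 = 8.1818
Overall dilution factor = 25.062 × 5 × 4.6364 × 8.1818 = 4753.6
Final = 4.00 μg/mL / 4753.6 = 0.0008415 μg/mL = 0.841 ng/mL

0.841 ng/mL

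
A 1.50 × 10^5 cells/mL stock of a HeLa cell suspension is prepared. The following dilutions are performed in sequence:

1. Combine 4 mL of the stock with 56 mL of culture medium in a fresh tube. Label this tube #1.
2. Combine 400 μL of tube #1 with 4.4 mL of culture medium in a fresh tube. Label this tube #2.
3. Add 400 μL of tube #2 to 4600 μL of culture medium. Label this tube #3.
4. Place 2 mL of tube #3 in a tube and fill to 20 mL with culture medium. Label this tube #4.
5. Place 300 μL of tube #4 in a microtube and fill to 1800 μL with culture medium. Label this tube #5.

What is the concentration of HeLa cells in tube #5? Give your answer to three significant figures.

Step 1: 4 mL + 56 mL = 60 mL total → factor 60/4 = 15
Step 2: 400 μL + 4.4 mL = 4800 μL total → factor 4800/400 = 12
Step 3: 400 μL + 4600 μL = 5000 μL total → factor 5000/400 = 12.5
Step 4: 2 mL brought to 20 mL → factor 20/2 = 10
Step 5: 300 μL brought to 1800 μL → factor 1800/300 = 6
Overall dilution factor = 15 × 12 × 12.5 × 10 × 6 = 1.35 × 10^5
Final = 1.50 × 10^5 cells/mL / 1.35 × 10^5 = 1.11 cells/mL

1.11 cells/mL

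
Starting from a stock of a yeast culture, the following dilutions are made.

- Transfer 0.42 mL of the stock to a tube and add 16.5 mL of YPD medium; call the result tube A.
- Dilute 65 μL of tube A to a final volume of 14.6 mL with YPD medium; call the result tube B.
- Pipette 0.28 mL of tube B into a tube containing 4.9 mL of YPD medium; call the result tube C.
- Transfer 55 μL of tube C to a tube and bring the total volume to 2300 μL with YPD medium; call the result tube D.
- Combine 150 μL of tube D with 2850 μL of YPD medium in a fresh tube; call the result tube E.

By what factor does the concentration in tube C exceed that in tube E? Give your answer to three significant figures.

Step 1: 0.42 mL + 16.5 mL = 16.92 mL total → factor 16.92/0.42 = 40.286
Step 2: 65 μL brought to 14.6 mL → factor 14600/65 = 224.62
Step 3: 0.28 mL + 4.9 mL = 5.18 mL total → factor 5.18/0.28 = 18.5
Step 4: 55 μL brought to 2300 μL → factor 2300/55 = 41.818
Step 5: 150 μL + 2850 μL = 3000 μL total → factor 3000/150 = 20
Dilution factor to tube C = 1.674 × 10^5; to tube E = 1.4001 × 10^8
[tube C]/[tube E] = (factor to tube E)/(factor to tube C) = 1.4001 × 10^8/1.674 × 10^5 = 836

836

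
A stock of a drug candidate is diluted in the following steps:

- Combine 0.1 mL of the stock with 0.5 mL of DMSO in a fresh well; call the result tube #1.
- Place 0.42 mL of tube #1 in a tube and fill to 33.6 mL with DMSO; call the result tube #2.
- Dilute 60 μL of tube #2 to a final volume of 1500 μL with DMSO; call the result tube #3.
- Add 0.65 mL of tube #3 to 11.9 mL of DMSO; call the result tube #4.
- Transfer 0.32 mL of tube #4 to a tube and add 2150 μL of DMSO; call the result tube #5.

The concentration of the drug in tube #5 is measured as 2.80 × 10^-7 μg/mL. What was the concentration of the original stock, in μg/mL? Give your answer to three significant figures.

0.501 μg/mL

Step 1: 0.1 mL + 0.5 mL = 0.6 mL total → factor 0.6/0.1 = 6
Step 2: 0.42 mL brought to 33.6 mL → factor 33.6/0.42 = 80
Step 3: 60 μL brought to 1500 μL → factor 1500/60 = 25
Step 4: 0.65 mL + 11.9 mL = 12.55 mL total → factor 12.55/0.65 = 19.308
Step 5: 0.32 mL + 2150 μL = 2.47 mL total → factor 2.47/0.32 = 7.7188
Overall dilution factor = 6 × 80 × 25 × 19.308 × 7.7188 = 1.7884 × 10^6
Stock = 2.80 × 10^-7 μg/mL × 1.7884 × 10^6 = 0.501 μg/mL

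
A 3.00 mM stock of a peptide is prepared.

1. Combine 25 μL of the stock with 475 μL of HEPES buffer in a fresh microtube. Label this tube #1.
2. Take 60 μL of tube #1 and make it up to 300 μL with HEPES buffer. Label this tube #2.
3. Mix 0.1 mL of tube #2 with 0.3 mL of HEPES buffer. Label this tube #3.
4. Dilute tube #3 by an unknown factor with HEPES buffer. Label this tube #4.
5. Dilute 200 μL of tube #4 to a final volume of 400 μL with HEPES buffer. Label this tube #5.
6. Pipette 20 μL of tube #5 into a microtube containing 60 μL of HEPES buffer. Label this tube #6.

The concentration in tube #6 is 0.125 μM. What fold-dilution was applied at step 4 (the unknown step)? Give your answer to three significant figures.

Step 1: 25 μL + 475 μL = 500 μL total → factor 500/25 = 20
Step 2: 60 μL brought to 300 μL → factor 300/60 = 5
Step 3: 0.1 mL + 0.3 mL = 0.4 mL total → factor 0.4/0.1 = 4
Step 4: unknown factor x
Step 5: 200 μL brought to 400 μL → factor 400/200 = 2
Step 6: 20 μL + 60 μL = 80 μL total → factor 80/20 = 4
Product of known-step factors = 3200
Overall factor = 3.00 mM / (0.125 μM) = 24000
x = 24000 / 3200 = 7.50

7.50-fold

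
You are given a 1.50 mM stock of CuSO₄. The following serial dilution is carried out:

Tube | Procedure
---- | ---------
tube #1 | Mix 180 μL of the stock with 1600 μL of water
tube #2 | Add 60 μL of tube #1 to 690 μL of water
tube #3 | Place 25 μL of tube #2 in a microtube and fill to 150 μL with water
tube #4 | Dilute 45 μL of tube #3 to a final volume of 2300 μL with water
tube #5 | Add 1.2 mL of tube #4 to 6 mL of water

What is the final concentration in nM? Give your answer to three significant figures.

6.60 nM

Step 1: 180 μL + 1600 μL = 1780 μL total → factor 1780/180 = 9.8889
Step 2: 60 μL + 690 μL = 750 μL total → factor 750/60 = 12.5
Step 3: 25 μL brought to 150 μL → factor 150/25 = 6
Step 4: 45 μL brought to 2300 μL → factor 2300/45 = 51.111
Step 5: 1.2 mL + 6 mL = 7.2 mL total → factor 7.2/1.2 = 6
Overall dilution factor = 9.8889 × 12.5 × 6 × 51.111 × 6 = 2.2744 × 10^5
Final = 1.50 mM / 2.2744 × 10^5 = 6.595 × 10^-6 mM = 6.60 nM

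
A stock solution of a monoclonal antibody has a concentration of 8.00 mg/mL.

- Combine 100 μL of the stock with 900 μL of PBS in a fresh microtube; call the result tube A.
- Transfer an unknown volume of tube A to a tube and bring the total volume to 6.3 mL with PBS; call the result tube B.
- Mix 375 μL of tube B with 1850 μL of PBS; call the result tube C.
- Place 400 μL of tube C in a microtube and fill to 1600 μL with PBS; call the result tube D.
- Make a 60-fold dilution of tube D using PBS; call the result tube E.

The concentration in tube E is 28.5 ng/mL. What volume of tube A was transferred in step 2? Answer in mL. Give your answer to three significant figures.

0.320 mL

Step 1: 100 μL + 900 μL = 1000 μL total → factor 1000/100 = 10
Step 2: v brought to 6.3 mL → factor = 6.3 mL/v
Step 3: 375 μL + 1850 μL = 2225 μL total → factor 2225/375 = 5.9333
Step 4: 400 μL brought to 1600 μL → factor 1600/400 = 4
Step 5: 60-fold → factor 60
Product of known-step factors = 14240
Overall factor = 8.00 mg/mL / (28.5 ng/mL) = 2.807 × 10^5
Step-2 factor = 2.807 × 10^5 / 14240 = 19.712
v = 6.3 mL / 19.712 = 0.320 mL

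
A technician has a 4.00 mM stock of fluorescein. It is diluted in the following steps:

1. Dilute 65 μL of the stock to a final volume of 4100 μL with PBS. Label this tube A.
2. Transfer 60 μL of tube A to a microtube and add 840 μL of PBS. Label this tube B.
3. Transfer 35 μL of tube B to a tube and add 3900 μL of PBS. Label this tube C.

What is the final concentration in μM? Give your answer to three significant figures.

0.0376 μM

Step 1: 65 μL brought to 4100 μL → factor 4100/65 = 63.077
Step 2: 60 μL + 840 μL = 900 μL total → factor 900/60 = 15
Step 3: 35 μL + 3900 μL = 3935 μL total → factor 3935/35 = 112.43
Overall dilution factor = 63.077 × 15 × 112.43 = 1.0637 × 10^5
Final = 4.00 mM / 1.0637 × 10^5 = 3.760 × 10^-5 mM = 0.0376 μM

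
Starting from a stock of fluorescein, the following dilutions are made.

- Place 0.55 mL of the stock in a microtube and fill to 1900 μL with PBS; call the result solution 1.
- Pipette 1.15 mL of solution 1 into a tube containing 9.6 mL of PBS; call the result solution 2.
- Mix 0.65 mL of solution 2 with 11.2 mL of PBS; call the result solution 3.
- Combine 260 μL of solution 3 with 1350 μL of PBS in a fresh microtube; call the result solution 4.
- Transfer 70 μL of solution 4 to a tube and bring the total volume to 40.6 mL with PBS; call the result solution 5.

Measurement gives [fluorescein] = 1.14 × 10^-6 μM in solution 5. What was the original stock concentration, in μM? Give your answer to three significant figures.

2.41 μM

Step 1: 0.55 mL brought to 1900 μL → factor 1.9/0.55 = 3.4545
Step 2: 1.15 mL + 9.6 mL = 10.75 mL total → factor 10.75/1.15 = 9.3478
Step 3: 0.65 mL + 11.2 mL = 11.85 mL total → factor 11.85/0.65 = 18.231
Step 4: 260 μL + 1350 μL = 1610 μL total → factor 1610/260 = 6.1923
Step 5: 70 μL brought to 40.6 mL → factor 40600/70 = 580
Overall dilution factor = 3.4545 × 9.3478 × 18.231 × 6.1923 × 580 = 2.1144 × 10^6
Stock = 1.14 × 10^-6 μM × 2.1144 × 10^6 = 2.41 μM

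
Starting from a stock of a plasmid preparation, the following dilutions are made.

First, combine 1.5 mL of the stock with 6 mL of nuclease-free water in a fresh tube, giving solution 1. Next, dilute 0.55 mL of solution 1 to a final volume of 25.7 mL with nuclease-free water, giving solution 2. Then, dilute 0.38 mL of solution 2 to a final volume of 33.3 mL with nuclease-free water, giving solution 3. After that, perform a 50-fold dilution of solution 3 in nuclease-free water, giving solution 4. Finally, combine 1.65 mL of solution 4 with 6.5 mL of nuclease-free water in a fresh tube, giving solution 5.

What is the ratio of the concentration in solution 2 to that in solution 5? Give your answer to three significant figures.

2.16 × 10^4

Step 1: 1.5 mL + 6 mL = 7.5 mL total → factor 7.5/1.5 = 5
Step 2: 0.55 mL brought to 25.7 mL → factor 25.7/0.55 = 46.727
Step 3: 0.38 mL brought to 33.3 mL → factor 33.3/0.38 = 87.632
Step 4: 50-fold → factor 50
Step 5: 1.65 mL + 6.5 mL = 8.15 mL total → factor 8.15/1.65 = 4.9394
Dilution factor to solution 2 = 233.64; to solution 5 = 5.0564 × 10^6
[solution 2]/[solution 5] = (factor to solution 5)/(factor to solution 2) = 5.0564 × 10^6/233.64 = 2.16 × 10^4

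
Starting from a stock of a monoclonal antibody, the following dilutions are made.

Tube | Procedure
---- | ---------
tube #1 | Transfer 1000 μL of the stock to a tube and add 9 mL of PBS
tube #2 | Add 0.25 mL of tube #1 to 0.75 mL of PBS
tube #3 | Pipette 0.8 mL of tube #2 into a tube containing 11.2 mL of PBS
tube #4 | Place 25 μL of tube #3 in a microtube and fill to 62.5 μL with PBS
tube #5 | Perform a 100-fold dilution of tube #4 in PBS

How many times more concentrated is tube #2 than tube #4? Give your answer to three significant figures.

Step 1: 1000 μL + 9 mL = 10000 μL total → factor 10000/1000 = 10
Step 2: 0.25 mL + 0.75 mL = 1 mL total → factor 1/0.25 = 4
Step 3: 0.8 mL + 11.2 mL = 12 mL total → factor 12/0.8 = 15
Step 4: 25 μL brought to 62.5 μL → factor 62.5/25 = 2.5
Dilution factor to tube #2 = 40; to tube #4 = 1500
[tube #2]/[tube #4] = (factor to tube #4)/(factor to tube #2) = 1500/40 = 37.5

37.5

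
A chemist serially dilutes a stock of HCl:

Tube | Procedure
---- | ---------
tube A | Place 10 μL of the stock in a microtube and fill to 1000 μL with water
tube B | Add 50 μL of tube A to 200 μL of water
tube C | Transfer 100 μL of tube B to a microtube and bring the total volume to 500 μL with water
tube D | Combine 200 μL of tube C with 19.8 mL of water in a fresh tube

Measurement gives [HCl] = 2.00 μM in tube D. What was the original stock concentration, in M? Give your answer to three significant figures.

0.500 M

Step 1: 10 μL brought to 1000 μL → factor 1000/10 = 100
Step 2: 50 μL + 200 μL = 250 μL total → factor 250/50 = 5
Step 3: 100 μL brought to 500 μL → factor 500/100 = 5
Step 4: 200 μL + 19.8 mL = 20000 μL total → factor 20000/200 = 100
Overall dilution factor = 100 × 5 × 5 × 100 = 2.5 × 10^5
Stock = 2.00 μM × 2.5 × 10^5 = 5.000 × 10^5 μM = 0.500 M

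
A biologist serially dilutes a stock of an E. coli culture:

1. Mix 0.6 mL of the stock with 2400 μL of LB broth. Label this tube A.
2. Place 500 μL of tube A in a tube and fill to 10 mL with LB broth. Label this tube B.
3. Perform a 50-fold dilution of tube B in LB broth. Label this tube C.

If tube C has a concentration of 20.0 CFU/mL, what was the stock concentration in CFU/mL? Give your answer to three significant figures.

Step 1: 0.6 mL + 2400 μL = 3 mL total → factor 3/0.6 = 5
Step 2: 500 μL brought to 10 mL → factor 10000/500 = 20
Step 3: 50-fold → factor 50
Overall dilution factor = 5 × 20 × 50 = 5000
Stock = 20.0 CFU/mL × 5000 = 1.00 × 10^5 CFU/mL

1.00 × 10^5 CFU/mL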